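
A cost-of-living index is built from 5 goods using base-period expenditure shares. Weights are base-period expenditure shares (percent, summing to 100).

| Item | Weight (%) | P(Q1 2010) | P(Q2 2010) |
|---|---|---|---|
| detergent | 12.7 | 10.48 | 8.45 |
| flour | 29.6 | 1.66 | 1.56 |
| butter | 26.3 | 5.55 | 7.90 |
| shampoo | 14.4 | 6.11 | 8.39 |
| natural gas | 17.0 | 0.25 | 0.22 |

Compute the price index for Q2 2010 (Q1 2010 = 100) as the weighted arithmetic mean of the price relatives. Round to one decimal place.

110.2

detergent: 12.7 × (8.45/10.48) = 12.7 × 0.806298 = 10.2400
flour: 29.6 × (1.56/1.66) = 29.6 × 0.939759 = 27.8169
butter: 26.3 × (7.90/5.55) = 26.3 × 1.423423 = 37.4360
shampoo: 14.4 × (8.39/6.11) = 14.4 × 1.373159 = 19.7735
natural gas: 17.0 × (0.22/0.25) = 17.0 × 0.880000 = 14.9600
Index = Σ wᵢ·(p₁ᵢ/p₀ᵢ) = 10.2400 + 27.8169 + 37.4360 + 19.7735 + 14.9600 = 110.2264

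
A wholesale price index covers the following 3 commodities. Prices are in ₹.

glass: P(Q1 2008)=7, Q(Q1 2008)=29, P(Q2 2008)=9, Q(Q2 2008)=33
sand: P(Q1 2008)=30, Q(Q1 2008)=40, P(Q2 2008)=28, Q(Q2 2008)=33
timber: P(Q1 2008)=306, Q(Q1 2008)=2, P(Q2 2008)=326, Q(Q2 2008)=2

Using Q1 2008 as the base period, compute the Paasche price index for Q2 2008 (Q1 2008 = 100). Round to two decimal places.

102.18

Paasche price index uses current-period quantities as weights.
ΣP(Q2 2008)·Q(Q2 2008) = 9×33 + 28×33 + 326×2 = 297 + 924 + 652 = 1873
ΣP(Q1 2008)·Q(Q2 2008) = 7×33 + 30×33 + 306×2 = 231 + 990 + 612 = 1833
Index = 1873 / 1833 × 100 = 102.1822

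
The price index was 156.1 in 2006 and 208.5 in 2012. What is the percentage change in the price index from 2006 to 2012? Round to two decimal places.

Change = (208.5 − 156.1) / 156.1 × 100
       = 52.4 / 156.1 × 100 = 33.5682%

33.57%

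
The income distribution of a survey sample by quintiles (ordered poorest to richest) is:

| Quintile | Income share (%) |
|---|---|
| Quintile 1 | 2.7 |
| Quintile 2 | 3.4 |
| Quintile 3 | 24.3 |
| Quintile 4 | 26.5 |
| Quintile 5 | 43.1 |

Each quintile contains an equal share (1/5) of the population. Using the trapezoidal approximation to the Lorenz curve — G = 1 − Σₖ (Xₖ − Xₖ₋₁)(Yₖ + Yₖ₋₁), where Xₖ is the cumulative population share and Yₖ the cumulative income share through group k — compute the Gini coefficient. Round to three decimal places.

Cumulative income shares Yₖ: 0.0270, 0.0610, 0.3040, 0.5690, 1.0000
Σ (Xₖ−Xₖ₋₁)(Yₖ+Yₖ₋₁) = (1/5)(0.0270+0.0000) + (1/5)(0.0610+0.0270) + (1/5)(0.3040+0.0610) + (1/5)(0.5690+0.3040) + (1/5)(1.0000+0.5690)
  = 0.0054 + 0.0176 + 0.0730 + 0.1746 + 0.3138 = 0.5844
G = 1 − 0.5844 = 0.4156

0.416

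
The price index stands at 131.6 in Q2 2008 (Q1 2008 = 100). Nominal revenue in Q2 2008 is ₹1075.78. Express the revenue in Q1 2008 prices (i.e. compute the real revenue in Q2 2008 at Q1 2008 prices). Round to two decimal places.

Real = Nominal ÷ (Index/100) = 1075.78 ÷ (131.6/100)
     = 1075.78 ÷ 1.316 = 817.4620

817.46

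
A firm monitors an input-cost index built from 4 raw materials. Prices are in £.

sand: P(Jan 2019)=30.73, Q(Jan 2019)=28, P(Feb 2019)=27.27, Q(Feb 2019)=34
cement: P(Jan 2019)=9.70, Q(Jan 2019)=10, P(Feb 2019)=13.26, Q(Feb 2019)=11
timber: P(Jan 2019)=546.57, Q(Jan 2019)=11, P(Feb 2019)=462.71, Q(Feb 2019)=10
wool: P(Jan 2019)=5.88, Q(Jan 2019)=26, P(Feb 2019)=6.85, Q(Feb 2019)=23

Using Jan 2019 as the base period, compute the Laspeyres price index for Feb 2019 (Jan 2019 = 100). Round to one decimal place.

86.5

Laspeyres price index uses base-period quantities as weights.
ΣP(Feb 2019)·Q(Jan 2019) = 27.27×28 + 13.26×10 + 462.71×11 + 6.85×26 = 763.56 + 132.6 + 5089.81 + 178.1 = 6164.07
ΣP(Jan 2019)·Q(Jan 2019) = 30.73×28 + 9.70×10 + 546.57×11 + 5.88×26 = 860.44 + 97 + 6012.27 + 152.88 = 7122.59
Index = 6164.07 / 7122.59 × 100 = 86.5425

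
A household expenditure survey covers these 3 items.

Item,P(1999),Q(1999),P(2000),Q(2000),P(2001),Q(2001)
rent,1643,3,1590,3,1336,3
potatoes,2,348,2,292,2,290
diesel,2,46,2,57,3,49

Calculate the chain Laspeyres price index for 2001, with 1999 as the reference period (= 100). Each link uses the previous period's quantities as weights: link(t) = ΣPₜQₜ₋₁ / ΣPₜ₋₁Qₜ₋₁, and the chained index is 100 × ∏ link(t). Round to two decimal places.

84.68

Link 1999→2000:
ΣP(2000)Q(1999) = 1590×3 + 2×348 + 2×46 = 4770 + 696 + 92 = 5558
ΣP(1999)Q(1999) = 1643×3 + 2×348 + 2×46 = 4929 + 696 + 92 = 5717
link = 5558/5717 = 0.972188
Link 2000→2001:
ΣP(2001)Q(2000) = 1336×3 + 2×292 + 3×57 = 4008 + 584 + 171 = 4763
ΣP(2000)Q(2000) = 1590×3 + 2×292 + 2×57 = 4770 + 584 + 114 = 5468
link = 4763/5468 = 0.871068
Chained index = 100 × 0.972188 × 0.871068 = 84.6842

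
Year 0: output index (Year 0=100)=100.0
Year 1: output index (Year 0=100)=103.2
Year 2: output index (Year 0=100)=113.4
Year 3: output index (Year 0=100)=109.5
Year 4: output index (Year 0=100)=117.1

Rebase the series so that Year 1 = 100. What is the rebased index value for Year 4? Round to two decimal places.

113.47

Rebased(Year 4) = 117.1 / 103.2 × 100 = 113.4690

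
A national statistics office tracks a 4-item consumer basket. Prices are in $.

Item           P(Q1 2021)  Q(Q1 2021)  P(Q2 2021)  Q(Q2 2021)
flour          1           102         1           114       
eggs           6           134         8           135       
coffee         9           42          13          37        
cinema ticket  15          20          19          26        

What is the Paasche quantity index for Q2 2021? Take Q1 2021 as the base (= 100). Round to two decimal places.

103.29

Paasche quantity index uses current-period prices as weights.
ΣP(Q2 2021)·Q(Q2 2021) = 1×114 + 8×135 + 13×37 + 19×26 = 114 + 1080 + 481 + 494 = 2169
ΣP(Q2 2021)·Q(Q1 2021) = 1×102 + 8×134 + 13×42 + 19×20 = 102 + 1072 + 546 + 380 = 2100
Index = 2169 / 2100 × 100 = 103.2857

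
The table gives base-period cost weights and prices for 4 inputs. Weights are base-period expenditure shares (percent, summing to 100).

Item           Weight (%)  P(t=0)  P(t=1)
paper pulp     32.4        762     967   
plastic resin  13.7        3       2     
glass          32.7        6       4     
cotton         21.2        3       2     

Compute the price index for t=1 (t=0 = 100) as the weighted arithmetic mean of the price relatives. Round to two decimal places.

paper pulp: 32.4 × (967/762) = 32.4 × 1.269029 = 41.1165
plastic resin: 13.7 × (2/3) = 13.7 × 0.666667 = 9.1333
glass: 32.7 × (4/6) = 32.7 × 0.666667 = 21.8000
cotton: 21.2 × (2/3) = 21.2 × 0.666667 = 14.1333
Index = Σ wᵢ·(p₁ᵢ/p₀ᵢ) = 41.1165 + 9.1333 + 21.8000 + 14.1333 = 86.1832

86.18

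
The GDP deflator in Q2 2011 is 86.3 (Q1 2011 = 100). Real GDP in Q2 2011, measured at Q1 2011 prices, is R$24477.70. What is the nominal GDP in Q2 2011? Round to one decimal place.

21124.3

Nominal = Real × (Index/100) = 24477.70 × (86.3/100)
        = 24477.70 × 0.863 = 21124.2551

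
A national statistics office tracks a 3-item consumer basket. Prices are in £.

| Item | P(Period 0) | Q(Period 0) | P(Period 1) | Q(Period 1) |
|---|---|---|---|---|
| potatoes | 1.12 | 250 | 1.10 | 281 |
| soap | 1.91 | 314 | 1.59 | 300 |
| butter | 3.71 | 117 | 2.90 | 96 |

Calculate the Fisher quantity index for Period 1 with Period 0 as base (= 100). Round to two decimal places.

95.13

Laspeyres component (base-period weights):
ΣP(Period 0)Q(Period 1) = 1.12×281 + 1.91×300 + 3.71×96 = 314.72 + 573 + 356.16 = 1243.88
ΣP(Period 0)Q(Period 0) = 1.12×250 + 1.91×314 + 3.71×117 = 280 + 599.74 + 434.07 = 1313.81
L = 1243.88 / 1313.81 × 100 = 94.6773
Paasche component (current-period weights):
ΣP(Period 1)Q(Period 1) = 1.10×281 + 1.59×300 + 2.90×96 = 309.1 + 477 + 278.4 = 1064.5
ΣP(Period 1)Q(Period 0) = 1.10×250 + 1.59×314 + 2.90×117 = 275 + 499.26 + 339.3 = 1113.56
P = 1064.5 / 1113.56 × 100 = 95.5943
Fisher = √(L × P) = √(94.6773 × 95.5943) = 95.1347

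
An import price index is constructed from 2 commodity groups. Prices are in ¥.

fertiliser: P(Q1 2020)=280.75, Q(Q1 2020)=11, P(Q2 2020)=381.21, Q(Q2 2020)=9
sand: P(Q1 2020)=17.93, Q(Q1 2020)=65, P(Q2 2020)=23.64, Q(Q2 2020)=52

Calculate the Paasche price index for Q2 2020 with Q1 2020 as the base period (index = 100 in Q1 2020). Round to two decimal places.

134.72

Paasche price index uses current-period quantities as weights.
ΣP(Q2 2020)·Q(Q2 2020) = 381.21×9 + 23.64×52 = 3430.89 + 1229.28 = 4660.17
ΣP(Q1 2020)·Q(Q2 2020) = 280.75×9 + 17.93×52 = 2526.75 + 932.36 = 3459.11
Index = 4660.17 / 3459.11 × 100 = 134.7216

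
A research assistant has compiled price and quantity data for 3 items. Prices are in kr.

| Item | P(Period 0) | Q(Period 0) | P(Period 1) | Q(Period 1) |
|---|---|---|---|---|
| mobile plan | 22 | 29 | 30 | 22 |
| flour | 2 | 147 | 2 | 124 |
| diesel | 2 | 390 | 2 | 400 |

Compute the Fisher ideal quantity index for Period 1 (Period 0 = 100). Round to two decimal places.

88.67

Laspeyres component (base-period weights):
ΣP(Period 0)Q(Period 1) = 22×22 + 2×124 + 2×400 = 484 + 248 + 800 = 1532
ΣP(Period 0)Q(Period 0) = 22×29 + 2×147 + 2×390 = 638 + 294 + 780 = 1712
L = 1532 / 1712 × 100 = 89.4860
Paasche component (current-period weights):
ΣP(Period 1)Q(Period 1) = 30×22 + 2×124 + 2×400 = 660 + 248 + 800 = 1708
ΣP(Period 1)Q(Period 0) = 30×29 + 2×147 + 2×390 = 870 + 294 + 780 = 1944
P = 1708 / 1944 × 100 = 87.8601
Fisher = √(L × P) = √(89.4860 × 87.8601) = 88.6693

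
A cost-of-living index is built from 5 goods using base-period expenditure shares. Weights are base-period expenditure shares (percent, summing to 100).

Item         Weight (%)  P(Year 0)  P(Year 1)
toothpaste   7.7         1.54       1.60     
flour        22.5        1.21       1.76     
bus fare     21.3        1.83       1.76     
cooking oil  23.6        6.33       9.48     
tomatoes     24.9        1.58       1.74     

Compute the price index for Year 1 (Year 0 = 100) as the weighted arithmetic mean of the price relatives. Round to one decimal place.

toothpaste: 7.7 × (1.60/1.54) = 7.7 × 1.038961 = 8.0000
flour: 22.5 × (1.76/1.21) = 22.5 × 1.454545 = 32.7273
bus fare: 21.3 × (1.76/1.83) = 21.3 × 0.961749 = 20.4852
cooking oil: 23.6 × (9.48/6.33) = 23.6 × 1.497630 = 35.3441
tomatoes: 24.9 × (1.74/1.58) = 24.9 × 1.101266 = 27.4215
Index = Σ wᵢ·(p₁ᵢ/p₀ᵢ) = 8.0000 + 32.7273 + 20.4852 + 35.3441 + 27.4215 = 123.9781

124.0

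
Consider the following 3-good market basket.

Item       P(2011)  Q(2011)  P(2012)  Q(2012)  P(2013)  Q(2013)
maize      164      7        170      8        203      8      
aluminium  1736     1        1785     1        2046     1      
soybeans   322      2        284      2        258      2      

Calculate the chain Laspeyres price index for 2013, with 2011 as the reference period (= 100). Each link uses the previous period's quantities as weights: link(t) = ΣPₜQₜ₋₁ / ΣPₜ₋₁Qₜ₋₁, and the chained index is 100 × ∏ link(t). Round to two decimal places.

Link 2011→2012:
ΣP(2012)Q(2011) = 170×7 + 1785×1 + 284×2 = 1190 + 1785 + 568 = 3543
ΣP(2011)Q(2011) = 164×7 + 1736×1 + 322×2 = 1148 + 1736 + 644 = 3528
link = 3543/3528 = 1.004252
Link 2012→2013:
ΣP(2013)Q(2012) = 203×8 + 2046×1 + 258×2 = 1624 + 2046 + 516 = 4186
ΣP(2012)Q(2012) = 170×8 + 1785×1 + 284×2 = 1360 + 1785 + 568 = 3713
link = 4186/3713 = 1.127390
Chained index = 100 × 1.004252 × 1.127390 = 113.2184

113.22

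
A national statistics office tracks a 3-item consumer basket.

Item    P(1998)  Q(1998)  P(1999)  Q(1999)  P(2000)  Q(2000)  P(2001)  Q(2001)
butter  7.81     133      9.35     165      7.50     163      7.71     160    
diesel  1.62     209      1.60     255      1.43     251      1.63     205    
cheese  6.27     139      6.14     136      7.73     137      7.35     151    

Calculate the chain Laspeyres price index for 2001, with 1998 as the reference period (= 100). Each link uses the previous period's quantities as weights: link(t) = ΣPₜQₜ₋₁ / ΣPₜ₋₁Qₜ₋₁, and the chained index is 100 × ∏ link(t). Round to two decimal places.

104.24

Link 1998→1999:
ΣP(1999)Q(1998) = 9.35×133 + 1.60×209 + 6.14×139 = 1243.55 + 334.4 + 853.46 = 2431.41
ΣP(1998)Q(1998) = 7.81×133 + 1.62×209 + 6.27×139 = 1038.73 + 338.58 + 871.53 = 2248.84
link = 2431.41/2248.84 = 1.081184
Link 1999→2000:
ΣP(2000)Q(1999) = 7.50×165 + 1.43×255 + 7.73×136 = 1237.5 + 364.65 + 1051.28 = 2653.43
ΣP(1999)Q(1999) = 9.35×165 + 1.60×255 + 6.14×136 = 1542.75 + 408 + 835.04 = 2785.79
link = 2653.43/2785.79 = 0.952487
Link 2000→2001:
ΣP(2001)Q(2000) = 7.71×163 + 1.63×251 + 7.35×137 = 1256.73 + 409.13 + 1006.95 = 2672.81
ΣP(2000)Q(2000) = 7.50×163 + 1.43×251 + 7.73×137 = 1222.5 + 358.93 + 1059.01 = 2640.44
link = 2672.81/2640.44 = 1.012259
Chained index = 100 × 1.081184 × 0.952487 × 1.012259 = 104.2439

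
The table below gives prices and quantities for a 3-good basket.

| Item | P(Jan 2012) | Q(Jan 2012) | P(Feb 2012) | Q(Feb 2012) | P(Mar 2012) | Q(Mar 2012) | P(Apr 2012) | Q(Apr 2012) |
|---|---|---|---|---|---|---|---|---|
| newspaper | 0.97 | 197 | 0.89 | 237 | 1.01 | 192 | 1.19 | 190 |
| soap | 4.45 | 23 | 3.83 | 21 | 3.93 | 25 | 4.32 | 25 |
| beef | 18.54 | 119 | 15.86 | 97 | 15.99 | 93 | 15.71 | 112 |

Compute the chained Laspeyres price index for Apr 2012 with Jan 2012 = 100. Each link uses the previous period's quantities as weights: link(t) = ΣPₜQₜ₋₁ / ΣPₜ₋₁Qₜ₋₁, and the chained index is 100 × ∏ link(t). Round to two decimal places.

Link Jan 2012→Feb 2012:
ΣP(Feb 2012)Q(Jan 2012) = 0.89×197 + 3.83×23 + 15.86×119 = 175.33 + 88.09 + 1887.34 = 2150.76
ΣP(Jan 2012)Q(Jan 2012) = 0.97×197 + 4.45×23 + 18.54×119 = 191.09 + 102.35 + 2206.26 = 2499.7
link = 2150.76/2499.7 = 0.860407
Link Feb 2012→Mar 2012:
ΣP(Mar 2012)Q(Feb 2012) = 1.01×237 + 3.93×21 + 15.99×97 = 239.37 + 82.53 + 1551.03 = 1872.93
ΣP(Feb 2012)Q(Feb 2012) = 0.89×237 + 3.83×21 + 15.86×97 = 210.93 + 80.43 + 1538.42 = 1829.78
link = 1872.93/1829.78 = 1.023582
Link Mar 2012→Apr 2012:
ΣP(Apr 2012)Q(Mar 2012) = 1.19×192 + 4.32×25 + 15.71×93 = 228.48 + 108 + 1461.03 = 1797.51
ΣP(Mar 2012)Q(Mar 2012) = 1.01×192 + 3.93×25 + 15.99×93 = 193.92 + 98.25 + 1487.07 = 1779.24
link = 1797.51/1779.24 = 1.010268
Chained index = 100 × 0.860407 × 1.023582 × 1.010268 = 88.9741

88.97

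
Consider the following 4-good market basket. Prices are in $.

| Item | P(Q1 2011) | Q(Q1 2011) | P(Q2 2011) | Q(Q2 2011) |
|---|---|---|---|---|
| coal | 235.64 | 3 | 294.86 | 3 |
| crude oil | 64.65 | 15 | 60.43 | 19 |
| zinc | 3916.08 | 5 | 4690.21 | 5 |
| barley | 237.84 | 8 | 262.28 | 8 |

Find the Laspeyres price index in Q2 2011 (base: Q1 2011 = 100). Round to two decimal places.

Laspeyres price index uses base-period quantities as weights.
ΣP(Q2 2011)·Q(Q1 2011) = 294.86×3 + 60.43×15 + 4690.21×5 + 262.28×8 = 884.58 + 906.45 + 23451.05 + 2098.24 = 27340.32
ΣP(Q1 2011)·Q(Q1 2011) = 235.64×3 + 64.65×15 + 3916.08×5 + 237.84×8 = 706.92 + 969.75 + 19580.4 + 1902.72 = 23159.79
Index = 27340.32 / 23159.79 × 100 = 118.0508

118.05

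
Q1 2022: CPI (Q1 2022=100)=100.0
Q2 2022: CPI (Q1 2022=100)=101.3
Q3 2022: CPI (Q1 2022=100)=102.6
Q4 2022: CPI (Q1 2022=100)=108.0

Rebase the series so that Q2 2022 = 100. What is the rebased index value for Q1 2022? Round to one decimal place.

98.7

Rebased(Q1 2022) = 100.0 / 101.3 × 100 = 98.7167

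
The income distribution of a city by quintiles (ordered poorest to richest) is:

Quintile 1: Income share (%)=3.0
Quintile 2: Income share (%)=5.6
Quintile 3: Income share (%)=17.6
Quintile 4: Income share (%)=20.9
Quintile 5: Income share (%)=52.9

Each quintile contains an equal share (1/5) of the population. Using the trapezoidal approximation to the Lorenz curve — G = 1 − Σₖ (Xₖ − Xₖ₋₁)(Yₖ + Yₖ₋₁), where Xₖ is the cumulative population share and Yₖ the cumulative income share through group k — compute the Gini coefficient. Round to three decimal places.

Cumulative income shares Yₖ: 0.0300, 0.0860, 0.2620, 0.4710, 1.0000
Σ (Xₖ−Xₖ₋₁)(Yₖ+Yₖ₋₁) = (1/5)(0.0300+0.0000) + (1/5)(0.0860+0.0300) + (1/5)(0.2620+0.0860) + (1/5)(0.4710+0.2620) + (1/5)(1.0000+0.4710)
  = 0.0060 + 0.0232 + 0.0696 + 0.1466 + 0.2942 = 0.5396
G = 1 − 0.5396 = 0.4604

0.460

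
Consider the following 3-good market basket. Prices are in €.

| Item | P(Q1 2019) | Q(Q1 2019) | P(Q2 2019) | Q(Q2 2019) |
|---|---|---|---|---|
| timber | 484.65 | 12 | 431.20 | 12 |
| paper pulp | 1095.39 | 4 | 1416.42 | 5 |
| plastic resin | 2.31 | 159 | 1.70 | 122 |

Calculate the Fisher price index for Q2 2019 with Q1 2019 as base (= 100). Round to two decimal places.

106.42

Laspeyres component (base-period weights):
ΣP(Q2 2019)Q(Q1 2019) = 431.20×12 + 1416.42×4 + 1.70×159 = 5174.4 + 5665.68 + 270.3 = 11110.38
ΣP(Q1 2019)Q(Q1 2019) = 484.65×12 + 1095.39×4 + 2.31×159 = 5815.8 + 4381.56 + 367.29 = 10564.65
L = 11110.38 / 10564.65 × 100 = 105.1656
Paasche component (current-period weights):
ΣP(Q2 2019)Q(Q2 2019) = 431.20×12 + 1416.42×5 + 1.70×122 = 5174.4 + 7082.1 + 207.4 = 12463.9
ΣP(Q1 2019)Q(Q2 2019) = 484.65×12 + 1095.39×5 + 2.31×122 = 5815.8 + 5476.95 + 281.82 = 11574.57
P = 12463.9 / 11574.57 × 100 = 107.6835
Fisher = √(L × P) = √(105.1656 × 107.6835) = 106.4171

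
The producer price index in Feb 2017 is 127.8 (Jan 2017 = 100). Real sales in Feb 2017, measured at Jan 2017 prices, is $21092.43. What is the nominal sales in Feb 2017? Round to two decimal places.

Nominal = Real × (Index/100) = 21092.43 × (127.8/100)
        = 21092.43 × 1.278 = 26956.1255

26956.13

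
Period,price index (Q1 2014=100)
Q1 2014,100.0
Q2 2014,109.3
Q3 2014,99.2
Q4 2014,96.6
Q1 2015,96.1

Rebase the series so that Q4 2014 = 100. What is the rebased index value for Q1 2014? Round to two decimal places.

Rebased(Q1 2014) = 100.0 / 96.6 × 100 = 103.5197

103.52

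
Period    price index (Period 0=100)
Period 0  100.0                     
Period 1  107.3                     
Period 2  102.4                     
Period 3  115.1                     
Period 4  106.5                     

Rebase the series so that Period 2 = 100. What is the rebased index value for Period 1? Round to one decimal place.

104.8

Rebased(Period 1) = 107.3 / 102.4 × 100 = 104.7852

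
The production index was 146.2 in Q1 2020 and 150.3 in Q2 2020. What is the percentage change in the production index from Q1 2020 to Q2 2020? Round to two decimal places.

2.80%

Change = (150.3 − 146.2) / 146.2 × 100
       = 4.1 / 146.2 × 100 = 2.8044%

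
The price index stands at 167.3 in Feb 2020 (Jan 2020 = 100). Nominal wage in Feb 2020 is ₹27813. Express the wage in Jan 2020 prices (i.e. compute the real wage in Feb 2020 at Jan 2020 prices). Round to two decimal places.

Real = Nominal ÷ (Index/100) = 27813 ÷ (167.3/100)
     = 27813 ÷ 1.673 = 16624.6264

16624.63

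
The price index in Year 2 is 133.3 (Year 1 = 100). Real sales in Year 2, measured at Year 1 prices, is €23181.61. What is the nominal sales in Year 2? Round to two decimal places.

Nominal = Real × (Index/100) = 23181.61 × (133.3/100)
        = 23181.61 × 1.333 = 30901.0861

30901.09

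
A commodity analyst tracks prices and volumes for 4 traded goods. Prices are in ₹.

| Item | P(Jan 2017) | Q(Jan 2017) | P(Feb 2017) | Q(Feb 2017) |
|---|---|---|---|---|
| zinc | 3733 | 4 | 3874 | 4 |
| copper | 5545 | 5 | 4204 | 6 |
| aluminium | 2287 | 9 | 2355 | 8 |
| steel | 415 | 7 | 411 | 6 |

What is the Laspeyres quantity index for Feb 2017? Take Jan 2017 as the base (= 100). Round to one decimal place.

104.3

Laspeyres quantity index uses base-period prices as weights.
ΣP(Jan 2017)·Q(Feb 2017) = 3733×4 + 5545×6 + 2287×8 + 415×6 = 14932 + 33270 + 18296 + 2490 = 68988
ΣP(Jan 2017)·Q(Jan 2017) = 3733×4 + 5545×5 + 2287×9 + 415×7 = 14932 + 27725 + 20583 + 2905 = 66145
Index = 68988 / 66145 × 100 = 104.2981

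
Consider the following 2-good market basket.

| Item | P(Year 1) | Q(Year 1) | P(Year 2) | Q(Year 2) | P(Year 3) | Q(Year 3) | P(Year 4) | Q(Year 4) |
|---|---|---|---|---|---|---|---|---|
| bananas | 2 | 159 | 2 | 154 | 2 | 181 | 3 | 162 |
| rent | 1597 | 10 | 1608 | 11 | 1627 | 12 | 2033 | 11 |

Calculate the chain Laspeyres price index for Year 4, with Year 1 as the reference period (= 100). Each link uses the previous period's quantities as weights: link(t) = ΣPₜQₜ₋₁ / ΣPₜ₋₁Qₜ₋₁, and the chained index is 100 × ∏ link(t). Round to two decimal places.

Link Year 1→Year 2:
ΣP(Year 2)Q(Year 1) = 2×159 + 1608×10 = 318 + 16080 = 16398
ΣP(Year 1)Q(Year 1) = 2×159 + 1597×10 = 318 + 15970 = 16288
link = 16398/16288 = 1.006753
Link Year 2→Year 3:
ΣP(Year 3)Q(Year 2) = 2×154 + 1627×11 = 308 + 17897 = 18205
ΣP(Year 2)Q(Year 2) = 2×154 + 1608×11 = 308 + 17688 = 17996
link = 18205/17996 = 1.011614
Link Year 3→Year 4:
ΣP(Year 4)Q(Year 3) = 3×181 + 2033×12 = 543 + 24396 = 24939
ΣP(Year 3)Q(Year 3) = 2×181 + 1627×12 = 362 + 19524 = 19886
link = 24939/19886 = 1.254098
Chained index = 100 × 1.006753 × 1.011614 × 1.254098 = 127.7231

127.72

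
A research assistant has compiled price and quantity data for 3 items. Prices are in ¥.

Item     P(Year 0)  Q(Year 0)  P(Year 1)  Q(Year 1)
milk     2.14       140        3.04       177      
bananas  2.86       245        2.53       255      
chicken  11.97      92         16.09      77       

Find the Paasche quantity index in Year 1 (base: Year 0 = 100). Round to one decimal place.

95.9

Paasche quantity index uses current-period prices as weights.
ΣP(Year 1)·Q(Year 1) = 3.04×177 + 2.53×255 + 16.09×77 = 538.08 + 645.15 + 1238.93 = 2422.16
ΣP(Year 1)·Q(Year 0) = 3.04×140 + 2.53×245 + 16.09×92 = 425.6 + 619.85 + 1480.28 = 2525.73
Index = 2422.16 / 2525.73 × 100 = 95.8994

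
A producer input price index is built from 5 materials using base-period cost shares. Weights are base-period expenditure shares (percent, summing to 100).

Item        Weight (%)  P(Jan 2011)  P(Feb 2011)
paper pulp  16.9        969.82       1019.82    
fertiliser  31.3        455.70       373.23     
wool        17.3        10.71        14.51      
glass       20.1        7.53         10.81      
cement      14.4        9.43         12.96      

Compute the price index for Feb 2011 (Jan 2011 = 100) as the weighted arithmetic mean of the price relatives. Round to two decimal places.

paper pulp: 16.9 × (1019.82/969.82) = 16.9 × 1.051556 = 17.7713
fertiliser: 31.3 × (373.23/455.70) = 31.3 × 0.819026 = 25.6355
wool: 17.3 × (14.51/10.71) = 17.3 × 1.354809 = 23.4382
glass: 20.1 × (10.81/7.53) = 20.1 × 1.435591 = 28.8554
cement: 14.4 × (12.96/9.43) = 14.4 × 1.374337 = 19.7905
Index = Σ wᵢ·(p₁ᵢ/p₀ᵢ) = 17.7713 + 25.6355 + 23.4382 + 28.8554 + 19.7905 = 115.4908

115.49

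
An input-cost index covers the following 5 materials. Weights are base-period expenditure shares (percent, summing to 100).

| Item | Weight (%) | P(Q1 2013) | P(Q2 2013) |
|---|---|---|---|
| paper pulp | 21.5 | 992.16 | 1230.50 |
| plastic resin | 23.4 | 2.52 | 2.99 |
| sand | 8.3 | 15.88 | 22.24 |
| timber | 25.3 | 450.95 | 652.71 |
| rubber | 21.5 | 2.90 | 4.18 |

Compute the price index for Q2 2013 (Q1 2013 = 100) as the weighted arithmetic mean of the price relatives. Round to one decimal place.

paper pulp: 21.5 × (1230.50/992.16) = 21.5 × 1.240223 = 26.6648
plastic resin: 23.4 × (2.99/2.52) = 23.4 × 1.186508 = 27.7643
sand: 8.3 × (22.24/15.88) = 8.3 × 1.400504 = 11.6242
timber: 25.3 × (652.71/450.95) = 25.3 × 1.447411 = 36.6195
rubber: 21.5 × (4.18/2.90) = 21.5 × 1.441379 = 30.9897
Index = Σ wᵢ·(p₁ᵢ/p₀ᵢ) = 26.6648 + 27.7643 + 11.6242 + 36.6195 + 30.9897 = 133.6624

133.7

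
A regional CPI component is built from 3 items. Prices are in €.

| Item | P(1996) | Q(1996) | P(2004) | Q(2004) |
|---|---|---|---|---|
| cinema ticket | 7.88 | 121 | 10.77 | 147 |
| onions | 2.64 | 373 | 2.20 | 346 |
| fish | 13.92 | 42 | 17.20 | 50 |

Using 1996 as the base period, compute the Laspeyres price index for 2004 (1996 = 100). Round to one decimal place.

Laspeyres price index uses base-period quantities as weights.
ΣP(2004)·Q(1996) = 10.77×121 + 2.20×373 + 17.20×42 = 1303.17 + 820.6 + 722.4 = 2846.17
ΣP(1996)·Q(1996) = 7.88×121 + 2.64×373 + 13.92×42 = 953.48 + 984.72 + 584.64 = 2522.84
Index = 2846.17 / 2522.84 × 100 = 112.8161

112.8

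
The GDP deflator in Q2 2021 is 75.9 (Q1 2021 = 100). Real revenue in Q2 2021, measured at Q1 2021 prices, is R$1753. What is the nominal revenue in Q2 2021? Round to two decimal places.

1330.53

Nominal = Real × (Index/100) = 1753 × (75.9/100)
        = 1753 × 0.759 = 1330.5270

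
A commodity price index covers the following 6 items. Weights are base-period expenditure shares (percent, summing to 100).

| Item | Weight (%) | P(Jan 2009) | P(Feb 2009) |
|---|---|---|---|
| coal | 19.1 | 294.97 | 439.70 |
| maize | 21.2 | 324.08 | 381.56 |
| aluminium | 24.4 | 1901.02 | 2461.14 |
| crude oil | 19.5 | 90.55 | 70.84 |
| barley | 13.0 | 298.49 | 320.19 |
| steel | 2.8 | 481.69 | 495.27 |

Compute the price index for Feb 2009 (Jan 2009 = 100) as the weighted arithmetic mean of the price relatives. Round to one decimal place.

117.1

coal: 19.1 × (439.70/294.97) = 19.1 × 1.490660 = 28.4716
maize: 21.2 × (381.56/324.08) = 21.2 × 1.177364 = 24.9601
aluminium: 24.4 × (2461.14/1901.02) = 24.4 × 1.294642 = 31.5893
crude oil: 19.5 × (70.84/90.55) = 19.5 × 0.782330 = 15.2554
barley: 13.0 × (320.19/298.49) = 13.0 × 1.072699 = 13.9451
steel: 2.8 × (495.27/481.69) = 2.8 × 1.028192 = 2.8789
Index = Σ wᵢ·(p₁ᵢ/p₀ᵢ) = 28.4716 + 24.9601 + 31.5893 + 15.2554 + 13.9451 + 2.8789 = 117.1004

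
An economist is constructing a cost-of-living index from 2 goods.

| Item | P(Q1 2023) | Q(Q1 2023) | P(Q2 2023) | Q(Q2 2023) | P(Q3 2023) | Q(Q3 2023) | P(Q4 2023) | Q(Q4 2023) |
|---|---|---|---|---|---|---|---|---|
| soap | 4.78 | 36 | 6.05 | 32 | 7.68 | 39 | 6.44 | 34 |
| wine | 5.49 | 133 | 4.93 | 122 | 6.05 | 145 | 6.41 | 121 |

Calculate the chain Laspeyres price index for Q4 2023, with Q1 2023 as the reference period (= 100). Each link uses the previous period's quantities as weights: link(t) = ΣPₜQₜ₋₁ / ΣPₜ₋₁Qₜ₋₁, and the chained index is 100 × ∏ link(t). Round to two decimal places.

120.19

Link Q1 2023→Q2 2023:
ΣP(Q2 2023)Q(Q1 2023) = 6.05×36 + 4.93×133 = 217.8 + 655.69 = 873.49
ΣP(Q1 2023)Q(Q1 2023) = 4.78×36 + 5.49×133 = 172.08 + 730.17 = 902.25
link = 873.49/902.25 = 0.968124
Link Q2 2023→Q3 2023:
ΣP(Q3 2023)Q(Q2 2023) = 7.68×32 + 6.05×122 = 245.76 + 738.1 = 983.86
ΣP(Q2 2023)Q(Q2 2023) = 6.05×32 + 4.93×122 = 193.6 + 601.46 = 795.06
link = 983.86/795.06 = 1.237466
Link Q3 2023→Q4 2023:
ΣP(Q4 2023)Q(Q3 2023) = 6.44×39 + 6.41×145 = 251.16 + 929.45 = 1180.61
ΣP(Q3 2023)Q(Q3 2023) = 7.68×39 + 6.05×145 = 299.52 + 877.25 = 1176.77
link = 1180.61/1176.77 = 1.003263
Chained index = 100 × 0.968124 × 1.237466 × 1.003263 = 120.1930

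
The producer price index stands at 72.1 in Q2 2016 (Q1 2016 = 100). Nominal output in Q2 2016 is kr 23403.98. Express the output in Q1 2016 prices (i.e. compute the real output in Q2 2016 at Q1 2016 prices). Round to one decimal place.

32460.4

Real = Nominal ÷ (Index/100) = 23403.98 ÷ (72.1/100)
     = 23403.98 ÷ 0.721 = 32460.4438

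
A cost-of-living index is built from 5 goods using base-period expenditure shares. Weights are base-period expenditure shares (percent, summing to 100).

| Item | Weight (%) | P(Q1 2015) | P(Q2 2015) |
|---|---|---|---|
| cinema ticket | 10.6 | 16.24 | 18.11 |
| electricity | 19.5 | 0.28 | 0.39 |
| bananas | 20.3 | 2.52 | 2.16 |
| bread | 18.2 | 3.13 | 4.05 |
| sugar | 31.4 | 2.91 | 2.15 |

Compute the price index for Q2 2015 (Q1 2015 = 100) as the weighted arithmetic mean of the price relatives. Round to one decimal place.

103.1

cinema ticket: 10.6 × (18.11/16.24) = 10.6 × 1.115148 = 11.8206
electricity: 19.5 × (0.39/0.28) = 19.5 × 1.392857 = 27.1607
bananas: 20.3 × (2.16/2.52) = 20.3 × 0.857143 = 17.4000
bread: 18.2 × (4.05/3.13) = 18.2 × 1.293930 = 23.5495
sugar: 31.4 × (2.15/2.91) = 31.4 × 0.738832 = 23.1993
Index = Σ wᵢ·(p₁ᵢ/p₀ᵢ) = 11.8206 + 27.1607 + 17.4000 + 23.5495 + 23.1993 = 103.1301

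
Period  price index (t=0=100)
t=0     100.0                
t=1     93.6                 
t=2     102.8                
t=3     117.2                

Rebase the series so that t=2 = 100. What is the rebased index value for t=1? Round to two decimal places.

91.05

Rebased(t=1) = 93.6 / 102.8 × 100 = 91.0506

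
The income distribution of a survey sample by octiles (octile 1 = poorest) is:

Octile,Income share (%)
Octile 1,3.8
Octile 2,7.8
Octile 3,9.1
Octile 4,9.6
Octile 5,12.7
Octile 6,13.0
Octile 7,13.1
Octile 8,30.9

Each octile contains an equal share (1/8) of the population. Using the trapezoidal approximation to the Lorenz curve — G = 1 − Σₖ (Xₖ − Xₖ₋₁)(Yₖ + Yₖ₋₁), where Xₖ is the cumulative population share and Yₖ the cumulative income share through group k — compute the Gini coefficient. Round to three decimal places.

Cumulative income shares Yₖ: 0.0380, 0.1160, 0.2070, 0.3030, 0.4300, 0.5600, 0.6910, 1.0000
Σ (Xₖ−Xₖ₋₁)(Yₖ+Yₖ₋₁) = (1/8)(0.0380+0.0000) + (1/8)(0.1160+0.0380) + (1/8)(0.2070+0.1160) + (1/8)(0.3030+0.2070) + (1/8)(0.4300+0.3030) + (1/8)(0.5600+0.4300) + (1/8)(0.6910+0.5600) + (1/8)(1.0000+0.6910)
  = 0.0047 + 0.0192 + 0.0404 + 0.0638 + 0.0916 + 0.1237 + 0.1564 + 0.2114 = 0.7113
G = 1 − 0.7113 = 0.2887

0.289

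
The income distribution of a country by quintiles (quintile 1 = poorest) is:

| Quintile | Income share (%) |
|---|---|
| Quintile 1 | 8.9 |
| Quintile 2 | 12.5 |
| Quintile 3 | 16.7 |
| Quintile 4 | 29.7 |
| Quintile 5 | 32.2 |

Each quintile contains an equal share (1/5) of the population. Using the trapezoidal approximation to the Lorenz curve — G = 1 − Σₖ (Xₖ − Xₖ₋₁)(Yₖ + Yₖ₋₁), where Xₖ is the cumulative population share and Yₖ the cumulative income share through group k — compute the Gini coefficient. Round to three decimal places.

Cumulative income shares Yₖ: 0.0890, 0.2140, 0.3810, 0.6780, 1.0000
Σ (Xₖ−Xₖ₋₁)(Yₖ+Yₖ₋₁) = (1/5)(0.0890+0.0000) + (1/5)(0.2140+0.0890) + (1/5)(0.3810+0.2140) + (1/5)(0.6780+0.3810) + (1/5)(1.0000+0.6780)
  = 0.0178 + 0.0606 + 0.1190 + 0.2118 + 0.3356 = 0.7448
G = 1 − 0.7448 = 0.2552

0.255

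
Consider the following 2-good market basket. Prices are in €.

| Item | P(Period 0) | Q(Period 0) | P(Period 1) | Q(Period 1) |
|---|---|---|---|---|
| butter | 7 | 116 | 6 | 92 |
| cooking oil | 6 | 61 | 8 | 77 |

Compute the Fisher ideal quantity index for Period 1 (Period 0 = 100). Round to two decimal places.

96.24

Laspeyres component (base-period weights):
ΣP(Period 0)Q(Period 1) = 7×92 + 6×77 = 644 + 462 = 1106
ΣP(Period 0)Q(Period 0) = 7×116 + 6×61 = 812 + 366 = 1178
L = 1106 / 1178 × 100 = 93.8879
Paasche component (current-period weights):
ΣP(Period 1)Q(Period 1) = 6×92 + 8×77 = 552 + 616 = 1168
ΣP(Period 1)Q(Period 0) = 6×116 + 8×61 = 696 + 488 = 1184
P = 1168 / 1184 × 100 = 98.6486
Fisher = √(L × P) = √(93.8879 × 98.6486) = 96.2389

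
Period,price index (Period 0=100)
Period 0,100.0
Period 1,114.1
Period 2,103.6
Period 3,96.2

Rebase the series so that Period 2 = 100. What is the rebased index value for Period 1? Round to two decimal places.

110.14

Rebased(Period 1) = 114.1 / 103.6 × 100 = 110.1351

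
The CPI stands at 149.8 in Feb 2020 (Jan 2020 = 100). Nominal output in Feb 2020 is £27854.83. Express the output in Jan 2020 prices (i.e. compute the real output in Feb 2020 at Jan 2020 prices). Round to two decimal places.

Real = Nominal ÷ (Index/100) = 27854.83 ÷ (149.8/100)
     = 27854.83 ÷ 1.498 = 18594.6796

18594.68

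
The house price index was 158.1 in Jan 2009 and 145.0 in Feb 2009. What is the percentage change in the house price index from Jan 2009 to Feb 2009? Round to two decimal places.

Change = (145.0 − 158.1) / 158.1 × 100
       = -13.1 / 158.1 × 100 = -8.2859%

-8.29%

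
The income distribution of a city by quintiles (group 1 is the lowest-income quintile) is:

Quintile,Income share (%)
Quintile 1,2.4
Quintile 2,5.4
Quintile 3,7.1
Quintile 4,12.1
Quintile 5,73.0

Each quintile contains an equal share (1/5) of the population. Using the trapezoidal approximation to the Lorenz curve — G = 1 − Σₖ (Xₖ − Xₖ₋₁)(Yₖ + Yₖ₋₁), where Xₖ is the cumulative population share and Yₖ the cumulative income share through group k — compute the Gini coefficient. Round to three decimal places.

Cumulative income shares Yₖ: 0.0240, 0.0780, 0.1490, 0.2700, 1.0000
Σ (Xₖ−Xₖ₋₁)(Yₖ+Yₖ₋₁) = (1/5)(0.0240+0.0000) + (1/5)(0.0780+0.0240) + (1/5)(0.1490+0.0780) + (1/5)(0.2700+0.1490) + (1/5)(1.0000+0.2700)
  = 0.0048 + 0.0204 + 0.0454 + 0.0838 + 0.2540 = 0.4084
G = 1 − 0.4084 = 0.5916

0.592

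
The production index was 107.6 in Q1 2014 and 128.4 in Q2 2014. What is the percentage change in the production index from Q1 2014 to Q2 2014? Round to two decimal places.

19.33%

Change = (128.4 − 107.6) / 107.6 × 100
       = 20.8 / 107.6 × 100 = 19.3309%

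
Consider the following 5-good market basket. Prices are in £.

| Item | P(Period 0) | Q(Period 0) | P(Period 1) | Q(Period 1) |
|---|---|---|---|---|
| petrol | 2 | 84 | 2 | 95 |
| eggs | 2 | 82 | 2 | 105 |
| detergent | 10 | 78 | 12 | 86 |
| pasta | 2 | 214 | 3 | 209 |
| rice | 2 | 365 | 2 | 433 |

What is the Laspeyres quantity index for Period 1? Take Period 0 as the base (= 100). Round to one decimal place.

Laspeyres quantity index uses base-period prices as weights.
ΣP(Period 0)·Q(Period 1) = 2×95 + 2×105 + 10×86 + 2×209 + 2×433 = 190 + 210 + 860 + 418 + 866 = 2544
ΣP(Period 0)·Q(Period 0) = 2×84 + 2×82 + 10×78 + 2×214 + 2×365 = 168 + 164 + 780 + 428 + 730 = 2270
Index = 2544 / 2270 × 100 = 112.0705

112.1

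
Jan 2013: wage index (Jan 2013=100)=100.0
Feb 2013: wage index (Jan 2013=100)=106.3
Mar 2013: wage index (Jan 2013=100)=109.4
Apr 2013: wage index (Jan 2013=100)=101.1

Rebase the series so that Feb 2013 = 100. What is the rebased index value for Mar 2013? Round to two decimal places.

102.92

Rebased(Mar 2013) = 109.4 / 106.3 × 100 = 102.9163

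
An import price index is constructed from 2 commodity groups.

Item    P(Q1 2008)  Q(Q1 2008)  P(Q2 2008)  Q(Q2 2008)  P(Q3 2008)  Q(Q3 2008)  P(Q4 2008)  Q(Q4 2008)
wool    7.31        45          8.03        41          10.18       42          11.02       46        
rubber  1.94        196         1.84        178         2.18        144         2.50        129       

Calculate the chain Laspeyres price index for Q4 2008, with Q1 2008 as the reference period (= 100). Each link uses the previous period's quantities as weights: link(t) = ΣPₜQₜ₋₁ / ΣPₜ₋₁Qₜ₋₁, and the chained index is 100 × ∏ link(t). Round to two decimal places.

138.55

Link Q1 2008→Q2 2008:
ΣP(Q2 2008)Q(Q1 2008) = 8.03×45 + 1.84×196 = 361.35 + 360.64 = 721.99
ΣP(Q1 2008)Q(Q1 2008) = 7.31×45 + 1.94×196 = 328.95 + 380.24 = 709.19
link = 721.99/709.19 = 1.018049
Link Q2 2008→Q3 2008:
ΣP(Q3 2008)Q(Q2 2008) = 10.18×41 + 2.18×178 = 417.38 + 388.04 = 805.42
ΣP(Q2 2008)Q(Q2 2008) = 8.03×41 + 1.84×178 = 329.23 + 327.52 = 656.75
link = 805.42/656.75 = 1.226372
Link Q3 2008→Q4 2008:
ΣP(Q4 2008)Q(Q3 2008) = 11.02×42 + 2.50×144 = 462.84 + 360 = 822.84
ΣP(Q3 2008)Q(Q3 2008) = 10.18×42 + 2.18×144 = 427.56 + 313.92 = 741.48
link = 822.84/741.48 = 1.109726
Chained index = 100 × 1.018049 × 1.226372 × 1.109726 = 138.5501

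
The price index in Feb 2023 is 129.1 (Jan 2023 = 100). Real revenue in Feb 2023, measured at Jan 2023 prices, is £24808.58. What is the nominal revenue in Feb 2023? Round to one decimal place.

32027.9

Nominal = Real × (Index/100) = 24808.58 × (129.1/100)
        = 24808.58 × 1.291 = 32027.8768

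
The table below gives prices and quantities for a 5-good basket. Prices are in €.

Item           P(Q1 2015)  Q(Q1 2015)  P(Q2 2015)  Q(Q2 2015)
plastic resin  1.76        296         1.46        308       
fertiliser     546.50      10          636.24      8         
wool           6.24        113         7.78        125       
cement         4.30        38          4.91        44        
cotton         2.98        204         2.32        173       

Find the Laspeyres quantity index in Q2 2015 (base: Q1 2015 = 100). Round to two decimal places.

Laspeyres quantity index uses base-period prices as weights.
ΣP(Q1 2015)·Q(Q2 2015) = 1.76×308 + 546.50×8 + 6.24×125 + 4.30×44 + 2.98×173 = 542.08 + 4372 + 780 + 189.2 + 515.54 = 6398.82
ΣP(Q1 2015)·Q(Q1 2015) = 1.76×296 + 546.50×10 + 6.24×113 + 4.30×38 + 2.98×204 = 520.96 + 5465 + 705.12 + 163.4 + 607.92 = 7462.4
Index = 6398.82 / 7462.4 × 100 = 85.7475

85.75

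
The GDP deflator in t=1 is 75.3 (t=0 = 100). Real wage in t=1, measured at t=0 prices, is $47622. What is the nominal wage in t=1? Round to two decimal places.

Nominal = Real × (Index/100) = 47622 × (75.3/100)
        = 47622 × 0.753 = 35859.3660

35859.37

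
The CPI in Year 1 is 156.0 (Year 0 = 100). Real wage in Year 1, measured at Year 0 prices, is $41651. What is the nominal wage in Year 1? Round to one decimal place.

64975.6

Nominal = Real × (Index/100) = 41651 × (156.0/100)
        = 41651 × 1.560 = 64975.5600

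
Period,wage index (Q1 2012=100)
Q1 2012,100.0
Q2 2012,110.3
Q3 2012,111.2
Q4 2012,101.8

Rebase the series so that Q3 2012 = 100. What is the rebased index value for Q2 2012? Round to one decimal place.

Rebased(Q2 2012) = 110.3 / 111.2 × 100 = 99.1906

99.2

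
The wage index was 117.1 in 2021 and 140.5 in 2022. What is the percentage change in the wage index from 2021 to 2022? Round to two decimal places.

19.98%

Change = (140.5 − 117.1) / 117.1 × 100
       = 23.4 / 117.1 × 100 = 19.9829%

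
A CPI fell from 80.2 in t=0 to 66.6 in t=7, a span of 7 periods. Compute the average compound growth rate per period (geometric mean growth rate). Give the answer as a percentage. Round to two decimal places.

Growth factor = (66.6/80.2)^(1/7) = (0.830424)^(1/7) = 0.973804
Growth rate = 0.973804 − 1 = -0.026196 = -2.6196%

-2.62%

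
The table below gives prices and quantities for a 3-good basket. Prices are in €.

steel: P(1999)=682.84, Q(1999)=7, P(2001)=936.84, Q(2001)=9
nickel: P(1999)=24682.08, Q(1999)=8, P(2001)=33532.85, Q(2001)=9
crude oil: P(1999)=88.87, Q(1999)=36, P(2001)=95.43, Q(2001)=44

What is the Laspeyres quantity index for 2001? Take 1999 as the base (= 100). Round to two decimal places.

113.03

Laspeyres quantity index uses base-period prices as weights.
ΣP(1999)·Q(2001) = 682.84×9 + 24682.08×9 + 88.87×44 = 6145.56 + 222138.72 + 3910.28 = 232194.56
ΣP(1999)·Q(1999) = 682.84×7 + 24682.08×8 + 88.87×36 = 4779.88 + 197456.64 + 3199.32 = 205435.84
Index = 232194.56 / 205435.84 × 100 = 113.0253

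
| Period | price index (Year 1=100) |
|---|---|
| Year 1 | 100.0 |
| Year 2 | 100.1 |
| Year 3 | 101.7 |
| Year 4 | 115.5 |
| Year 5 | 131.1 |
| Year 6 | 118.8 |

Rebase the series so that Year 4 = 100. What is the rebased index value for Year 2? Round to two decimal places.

86.67

Rebased(Year 2) = 100.1 / 115.5 × 100 = 86.6667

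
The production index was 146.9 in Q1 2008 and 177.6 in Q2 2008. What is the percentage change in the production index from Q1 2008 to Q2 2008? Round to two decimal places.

20.90%

Change = (177.6 − 146.9) / 146.9 × 100
       = 30.7 / 146.9 × 100 = 20.8986%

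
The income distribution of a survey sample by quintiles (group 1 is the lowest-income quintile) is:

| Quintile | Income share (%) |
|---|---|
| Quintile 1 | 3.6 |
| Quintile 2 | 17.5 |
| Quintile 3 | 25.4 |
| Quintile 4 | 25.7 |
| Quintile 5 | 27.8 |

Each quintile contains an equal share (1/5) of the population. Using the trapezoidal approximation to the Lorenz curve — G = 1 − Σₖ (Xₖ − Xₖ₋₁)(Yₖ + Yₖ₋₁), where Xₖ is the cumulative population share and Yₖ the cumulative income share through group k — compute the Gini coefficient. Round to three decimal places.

Cumulative income shares Yₖ: 0.0360, 0.2110, 0.4650, 0.7220, 1.0000
Σ (Xₖ−Xₖ₋₁)(Yₖ+Yₖ₋₁) = (1/5)(0.0360+0.0000) + (1/5)(0.2110+0.0360) + (1/5)(0.4650+0.2110) + (1/5)(0.7220+0.4650) + (1/5)(1.0000+0.7220)
  = 0.0072 + 0.0494 + 0.1352 + 0.2374 + 0.3444 = 0.7736
G = 1 − 0.7736 = 0.2264

0.226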